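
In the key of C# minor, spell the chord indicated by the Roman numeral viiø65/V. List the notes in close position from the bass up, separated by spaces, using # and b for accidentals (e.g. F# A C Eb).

A# C# E# F##

viiø65/V is a secondary leading-tone chord. The target V is G# in C# minor; the applied chord is rooted a semitone below, on F##.
Building a half-diminished seventh chord on F## gives F##-A#-C#-E#.
The figured bass 65 indicates first inversion, placing the third (A#) in the bass: A#-C#-E#-F##.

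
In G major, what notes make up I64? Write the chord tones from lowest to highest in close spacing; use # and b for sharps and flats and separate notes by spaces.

The numeral's case and figure indicate a major triad. In G major its root, scale degree 1, is G.
That chord is spelled G-B-D.
With the 64 figure the chord is in second inversion; from the bass D upward in close position it reads D-G-B.

D G B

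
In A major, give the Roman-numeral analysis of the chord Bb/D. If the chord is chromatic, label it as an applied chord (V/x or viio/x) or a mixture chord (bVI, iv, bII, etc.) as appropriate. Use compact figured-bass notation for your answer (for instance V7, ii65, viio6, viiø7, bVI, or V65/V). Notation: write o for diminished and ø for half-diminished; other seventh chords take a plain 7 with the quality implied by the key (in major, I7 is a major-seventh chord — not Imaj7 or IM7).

Stacked in thirds the chord is Bb-D-F: a major triad on Bb.
Bb is the lowered second degree of A major (diatonic 2 would be B). This is the Neapolitan sixth — a major triad on the lowered second degree, here in its customary first inversion.
With D in the bass the chord is in first inversion, so the figured bass is 6.

bII6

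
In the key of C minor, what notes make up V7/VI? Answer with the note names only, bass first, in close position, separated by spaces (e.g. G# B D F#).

The slash means an applied dominant: we want the dominant of VI. In C minor, VI is Ab major, and its dominant is built on Eb.
Building a dominant seventh chord on Eb gives Eb-G-Bb-Db.

Eb G Bb Db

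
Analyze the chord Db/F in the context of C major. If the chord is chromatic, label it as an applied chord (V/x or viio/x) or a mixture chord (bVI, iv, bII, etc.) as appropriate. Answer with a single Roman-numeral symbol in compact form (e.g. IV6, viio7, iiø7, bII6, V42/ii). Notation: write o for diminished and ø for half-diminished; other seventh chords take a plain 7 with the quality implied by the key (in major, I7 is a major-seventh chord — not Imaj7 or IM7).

bII6

The pitches Db-F-Ab form a major triad rooted on Db.
Db is the lowered second degree of C major (diatonic 2 would be D). This is the Neapolitan sixth — a major triad on the lowered second degree, here in its customary first inversion.
With F in the bass the chord is in first inversion, so the figured bass is 6.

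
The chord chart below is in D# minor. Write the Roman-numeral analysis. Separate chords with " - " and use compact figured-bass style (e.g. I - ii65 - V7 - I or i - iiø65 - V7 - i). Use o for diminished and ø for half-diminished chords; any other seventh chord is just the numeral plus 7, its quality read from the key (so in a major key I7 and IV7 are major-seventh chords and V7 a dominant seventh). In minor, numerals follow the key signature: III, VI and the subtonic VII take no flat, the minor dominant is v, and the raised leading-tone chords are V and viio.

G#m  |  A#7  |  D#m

G#m: root G# is the subdominant; minor triad there is iv.
A#7: root A# is the dominant; dominant seventh chord there is V7.
D#m has root D#, degree 1 in D# minor, so i.

iv - V7 - i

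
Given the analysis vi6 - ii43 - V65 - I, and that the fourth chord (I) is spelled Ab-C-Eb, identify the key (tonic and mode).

Ab major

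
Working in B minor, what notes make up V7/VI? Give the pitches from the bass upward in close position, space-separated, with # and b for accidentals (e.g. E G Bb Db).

D F# A C

V7/VI is a secondary dominant — the dominant seventh of VI. VI in B minor is G, so the applied chord's root is D, a perfect fifth above.
Building a dominant seventh chord on D gives D-F#-A-C.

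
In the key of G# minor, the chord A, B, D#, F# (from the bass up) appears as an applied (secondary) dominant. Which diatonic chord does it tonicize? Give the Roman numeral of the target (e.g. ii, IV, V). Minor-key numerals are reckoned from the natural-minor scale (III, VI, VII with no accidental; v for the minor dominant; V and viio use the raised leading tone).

VI

The chord is a dominant seventh chord on B.
A dominant resolves down a perfect fifth: B → E. In G# minor, E is scale degree 6, i.e. VI.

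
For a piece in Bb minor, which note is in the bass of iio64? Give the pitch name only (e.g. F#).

Gb

iio in Bb minor has root C; the chord is C-Eb-Gb.
The figure 64 means second inversion — the fifth is in the bass.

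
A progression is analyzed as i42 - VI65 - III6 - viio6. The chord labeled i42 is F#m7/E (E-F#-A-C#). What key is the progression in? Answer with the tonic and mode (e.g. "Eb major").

F# minor

i42 is given as E-F#-A-C# — a minor seventh chord with root F#.
If F# is scale degree 1 and the mode makes that degree carry a minor seventh chord, the tonic is F# and the mode is minor.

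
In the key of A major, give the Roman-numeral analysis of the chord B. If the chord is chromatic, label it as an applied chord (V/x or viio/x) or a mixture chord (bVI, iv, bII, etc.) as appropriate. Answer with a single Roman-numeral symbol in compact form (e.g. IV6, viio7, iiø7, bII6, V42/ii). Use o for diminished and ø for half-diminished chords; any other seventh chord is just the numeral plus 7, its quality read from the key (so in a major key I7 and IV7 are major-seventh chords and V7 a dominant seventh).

V/V

The pitches B-D#-F# form a major triad rooted on B.
B is not a diatonic chord root with this quality in A major, but it lies a perfect fifth above E (V), so the chord functions as an applied dominant of V.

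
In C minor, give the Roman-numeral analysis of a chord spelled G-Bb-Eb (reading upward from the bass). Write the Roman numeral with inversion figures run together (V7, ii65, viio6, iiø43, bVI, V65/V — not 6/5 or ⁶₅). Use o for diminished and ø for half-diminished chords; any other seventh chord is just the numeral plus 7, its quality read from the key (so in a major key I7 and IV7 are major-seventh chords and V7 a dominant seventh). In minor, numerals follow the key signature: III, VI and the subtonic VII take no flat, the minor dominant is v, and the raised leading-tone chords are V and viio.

III6

Stacked in thirds the chord is Eb-G-Bb: a major triad on Eb.
In C minor, Eb is the mediant; the diatonic major triad there is III.
With G in the bass the chord is in first inversion, so the figured bass is 6.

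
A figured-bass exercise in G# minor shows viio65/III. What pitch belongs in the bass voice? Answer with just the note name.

C#

The applied chord viio65/III is rooted on A#: A#-C#-E-G.
The figure 65 means first inversion — the third is in the bass.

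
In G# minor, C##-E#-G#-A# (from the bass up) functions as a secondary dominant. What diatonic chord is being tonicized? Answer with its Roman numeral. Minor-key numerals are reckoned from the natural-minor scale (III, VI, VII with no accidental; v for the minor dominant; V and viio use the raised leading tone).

The chord is a dominant seventh chord on A#.
A dominant resolves down a perfect fifth: A# → D#. In G# minor, D# is scale degree 5, i.e. V.

V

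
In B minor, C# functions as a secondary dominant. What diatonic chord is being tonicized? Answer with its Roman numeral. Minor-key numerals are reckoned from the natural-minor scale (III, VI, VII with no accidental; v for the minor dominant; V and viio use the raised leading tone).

The chord is a major triad on C#.
A dominant resolves down a perfect fifth: C# → F#. In B minor, F# is scale degree 5, i.e. V.

V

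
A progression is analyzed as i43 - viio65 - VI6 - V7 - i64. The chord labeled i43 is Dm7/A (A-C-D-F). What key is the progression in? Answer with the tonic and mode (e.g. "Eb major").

D minor

The chord Dm7/A is a minor seventh chord rooted on D; its label is i43.
If D is scale degree 1 and the mode makes that degree carry a minor seventh chord, the tonic is D and the mode is minor.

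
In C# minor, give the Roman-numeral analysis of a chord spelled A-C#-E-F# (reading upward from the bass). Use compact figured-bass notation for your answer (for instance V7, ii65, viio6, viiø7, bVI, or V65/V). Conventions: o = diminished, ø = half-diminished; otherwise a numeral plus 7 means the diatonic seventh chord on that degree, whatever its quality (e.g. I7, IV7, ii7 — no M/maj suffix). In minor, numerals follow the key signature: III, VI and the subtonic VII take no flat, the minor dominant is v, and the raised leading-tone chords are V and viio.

iv65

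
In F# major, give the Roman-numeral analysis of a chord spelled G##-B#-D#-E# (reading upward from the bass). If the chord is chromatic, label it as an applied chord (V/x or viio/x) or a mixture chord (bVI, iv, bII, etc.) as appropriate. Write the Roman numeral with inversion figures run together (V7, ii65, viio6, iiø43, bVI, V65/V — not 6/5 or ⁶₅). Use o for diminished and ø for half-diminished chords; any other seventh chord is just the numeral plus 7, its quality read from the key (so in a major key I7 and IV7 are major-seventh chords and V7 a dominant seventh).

The pitches E#-G##-B#-D# form a dominant seventh chord rooted on E#.
E# is not a diatonic chord root with this quality in F# major, but it lies a perfect fifth above A# (iii), so the chord functions as an applied dominant of iii.
With G## in the bass the chord is in first inversion, so the figured bass is 65.

V65/iii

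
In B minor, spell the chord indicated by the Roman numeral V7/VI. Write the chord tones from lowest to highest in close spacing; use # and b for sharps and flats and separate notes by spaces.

D F# A C

V7/VI is a secondary dominant — the dominant seventh of VI. VI in B minor is G, so the applied chord's root is D, a perfect fifth above.
Building a dominant seventh chord on D gives D-F#-A-C.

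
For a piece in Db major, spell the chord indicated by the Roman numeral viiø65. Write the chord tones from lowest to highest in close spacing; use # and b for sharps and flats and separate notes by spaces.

In Db major, scale degree 7 is C, and the diatonic chord built there is a half-diminished seventh chord.
Stacking thirds from C gives C-Eb-Gb-Bb.
The figured bass 65 indicates first inversion, placing the third (Eb) in the bass: Eb-Gb-Bb-C.

Eb Gb Bb C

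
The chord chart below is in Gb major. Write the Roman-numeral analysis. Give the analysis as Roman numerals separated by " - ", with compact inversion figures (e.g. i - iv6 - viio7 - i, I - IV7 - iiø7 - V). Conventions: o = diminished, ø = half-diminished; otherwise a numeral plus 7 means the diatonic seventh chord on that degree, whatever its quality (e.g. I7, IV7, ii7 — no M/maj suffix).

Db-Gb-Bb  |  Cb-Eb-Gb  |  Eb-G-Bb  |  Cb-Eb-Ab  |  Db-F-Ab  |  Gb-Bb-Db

Db-Gb-Bb has root Gb, degree 1 in Gb major, so I64.
Cb-Eb-Gb: major triad on Cb = scale degree 4 → IV.
Eb-G-Bb: a major triad on Eb, the applied dominant of ii → V/ii.
Cb-Eb-Ab: root Ab is the supertonic; minor triad there is ii6.
Db-F-Ab: root Db is the dominant; major triad there is V.
Gb-Bb-Db: root Gb is the tonic; major triad there is I.

I64 - IV - V/ii - ii6 - V - I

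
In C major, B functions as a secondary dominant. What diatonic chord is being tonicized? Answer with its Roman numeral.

The chord is a major triad on B.
A dominant resolves down a perfect fifth: B → E. In C major, E is scale degree 3, i.e. iii.

iii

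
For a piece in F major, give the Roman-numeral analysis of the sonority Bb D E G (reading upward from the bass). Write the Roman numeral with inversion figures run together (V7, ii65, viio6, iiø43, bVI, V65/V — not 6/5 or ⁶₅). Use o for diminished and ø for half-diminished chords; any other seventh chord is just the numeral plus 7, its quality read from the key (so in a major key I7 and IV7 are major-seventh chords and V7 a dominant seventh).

The pitches E-G-Bb-D form a half-diminished seventh chord rooted on E.
E is scale degree 7 in F major, and a half-diminished seventh chord on that degree is written viiø7.
With Bb in the bass the chord is in second inversion, so the figured bass is 43.

viiø43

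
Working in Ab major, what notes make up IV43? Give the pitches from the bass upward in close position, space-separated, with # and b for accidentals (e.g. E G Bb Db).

Ab C Db F

The numeral's case and figure indicate a major seventh chord. In Ab major its root, scale degree 4, is Db.
That chord is spelled Db-F-Ab-C.
The figured bass 43 indicates second inversion, placing the fifth (Ab) in the bass: Ab-C-Db-F.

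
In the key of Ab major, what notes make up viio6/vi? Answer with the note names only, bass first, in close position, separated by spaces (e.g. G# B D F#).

G Bb E

The slash marks an applied leading-tone chord: viio of vi. In Ab major, vi is F, so the leading tone to it is E, a half step below.
Building a diminished triad on E gives E-G-Bb.
With the 6 figure the chord is in first inversion; from the bass G upward in close position it reads G-Bb-E.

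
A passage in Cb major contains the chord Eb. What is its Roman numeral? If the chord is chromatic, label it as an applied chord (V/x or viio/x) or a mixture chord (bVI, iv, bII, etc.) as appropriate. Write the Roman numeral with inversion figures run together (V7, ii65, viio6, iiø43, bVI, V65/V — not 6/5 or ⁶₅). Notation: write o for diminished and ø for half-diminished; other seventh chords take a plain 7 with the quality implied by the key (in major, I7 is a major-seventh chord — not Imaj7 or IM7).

V/vi

Stacked in thirds the chord is Eb-G-Bb: a major triad on Eb.
Eb is not a diatonic chord root with this quality in Cb major, but it lies a perfect fifth above Ab (vi), so the chord functions as an applied dominant of vi.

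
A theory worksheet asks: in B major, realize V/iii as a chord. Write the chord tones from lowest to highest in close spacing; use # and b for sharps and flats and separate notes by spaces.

A# C## E#

V/iii is a secondary dominant — the dominant triad of iii. iii in B major is D#, so the applied chord's root is A#, a perfect fifth above.
Building a major triad on A# gives A#-C##-E#.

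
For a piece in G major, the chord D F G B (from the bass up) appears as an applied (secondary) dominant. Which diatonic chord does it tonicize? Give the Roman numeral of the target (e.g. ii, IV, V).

IV

The chord is a dominant seventh chord on G.
A dominant resolves down a perfect fifth: G → C. In G major, C is scale degree 4, i.e. IV.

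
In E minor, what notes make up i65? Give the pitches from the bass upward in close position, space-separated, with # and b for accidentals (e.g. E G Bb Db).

G B D E

In E minor, the tonic is E, and the diatonic chord built there is a minor seventh chord.
Stacking thirds from E gives E-G-B-D.
With the 65 figure the chord is in first inversion; from the bass G upward in close position it reads G-B-D-E.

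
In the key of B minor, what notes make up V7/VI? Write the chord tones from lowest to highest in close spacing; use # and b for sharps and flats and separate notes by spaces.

The slash means an applied dominant: we want the dominant of VI. In B minor, VI is G major, and its dominant is built on D.
Building a dominant seventh chord on D gives D-F#-A-C.

D F# A C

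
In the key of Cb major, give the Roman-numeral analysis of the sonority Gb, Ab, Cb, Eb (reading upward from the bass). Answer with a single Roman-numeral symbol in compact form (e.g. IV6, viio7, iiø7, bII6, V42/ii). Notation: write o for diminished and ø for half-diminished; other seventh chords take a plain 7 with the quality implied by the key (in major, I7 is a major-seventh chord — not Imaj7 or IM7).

vi42

The pitches Ab-Cb-Eb-Gb form a minor seventh chord rooted on Ab.
Ab is scale degree 6 in Cb major, and a minor seventh chord on that degree is written vi7.
With Gb in the bass the chord is in third inversion, so the figured bass is 42.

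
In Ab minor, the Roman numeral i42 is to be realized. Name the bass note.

Gb

i in Ab minor has root Ab; the chord is Ab-Cb-Eb-Gb.
The figure 42 means third inversion — the seventh is in the bass.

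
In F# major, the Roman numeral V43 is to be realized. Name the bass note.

V in F# major has root C#; the chord is C#-E#-G#-B.
The figure 43 means second inversion — the fifth is in the bass.

G#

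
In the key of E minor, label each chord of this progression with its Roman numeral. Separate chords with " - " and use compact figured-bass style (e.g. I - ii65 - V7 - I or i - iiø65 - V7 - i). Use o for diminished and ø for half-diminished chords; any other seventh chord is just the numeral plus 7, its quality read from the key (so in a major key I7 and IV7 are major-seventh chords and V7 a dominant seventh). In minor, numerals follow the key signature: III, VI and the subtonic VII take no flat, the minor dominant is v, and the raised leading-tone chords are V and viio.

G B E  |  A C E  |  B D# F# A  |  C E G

G-B-E has root E, degree 1 in E minor, so i6.
A-C-E: minor triad on A = scale degree 4 → iv.
B-D#-F#-A: dominant seventh chord on B = scale degree 5 → V7.
C-E-G: root C is the submediant; major triad there is VI.

i6 - iv - V7 - VI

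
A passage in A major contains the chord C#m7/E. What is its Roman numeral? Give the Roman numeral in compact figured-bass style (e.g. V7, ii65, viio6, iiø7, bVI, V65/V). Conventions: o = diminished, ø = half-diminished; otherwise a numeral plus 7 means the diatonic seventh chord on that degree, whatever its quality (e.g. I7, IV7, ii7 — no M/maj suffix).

iii65

The pitches C#-E-G#-B form a minor seventh chord rooted on C#.
In A major, C# is the mediant; the diatonic minor seventh chord there is iii7.
With E in the bass the chord is in first inversion, so the figured bass is 65.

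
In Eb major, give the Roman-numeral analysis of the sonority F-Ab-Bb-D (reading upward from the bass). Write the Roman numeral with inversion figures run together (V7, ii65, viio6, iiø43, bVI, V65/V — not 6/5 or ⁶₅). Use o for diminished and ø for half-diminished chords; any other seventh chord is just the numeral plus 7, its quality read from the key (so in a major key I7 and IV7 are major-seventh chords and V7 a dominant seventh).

The pitches Bb-D-F-Ab form a dominant seventh chord rooted on Bb.
Bb is scale degree 5 in Eb major, and a dominant seventh chord on that degree is written V7.
With F in the bass the chord is in second inversion, so the figured bass is 43.

V43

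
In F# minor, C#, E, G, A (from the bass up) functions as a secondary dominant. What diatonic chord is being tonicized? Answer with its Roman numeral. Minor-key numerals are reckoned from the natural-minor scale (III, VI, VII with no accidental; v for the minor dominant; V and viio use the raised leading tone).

VI

The chord is a dominant seventh chord on A.
A dominant resolves down a perfect fifth: A → D. In F# minor, D is scale degree 6, i.e. VI.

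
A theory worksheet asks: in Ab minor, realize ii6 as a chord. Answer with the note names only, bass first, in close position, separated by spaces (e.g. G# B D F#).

Db F Bb

ii6 is the minor supertonic, borrowed from the parallel major (the Dorian ii). In Ab minor that root is Bb.
So the chord is Bb-Db-F.
The figured bass 6 indicates first inversion, placing the third (Db) in the bass: Db-F-Bb.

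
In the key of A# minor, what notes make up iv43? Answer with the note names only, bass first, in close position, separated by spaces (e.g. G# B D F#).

A# C# D# F#

In A# minor, the fourth degree is D#, and the diatonic chord built there is a minor seventh chord.
Stacking thirds from D# gives D#-F#-A#-C#.
The figured bass 43 indicates second inversion, placing the fifth (A#) in the bass: A#-C#-D#-F#.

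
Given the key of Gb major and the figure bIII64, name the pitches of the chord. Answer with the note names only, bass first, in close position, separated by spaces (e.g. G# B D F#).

Fb Bbb Db

bIII64 is a major triad on the lowered third degree, borrowed from the parallel minor. In Gb major that root is Bbb.
So the chord is Bbb-Db-Fb.
With the 64 figure the chord is in second inversion; from the bass Fb upward in close position it reads Fb-Bbb-Db.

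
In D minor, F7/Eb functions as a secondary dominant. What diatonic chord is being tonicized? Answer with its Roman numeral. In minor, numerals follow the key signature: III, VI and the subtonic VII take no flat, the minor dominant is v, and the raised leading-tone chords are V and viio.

VI

The chord is a dominant seventh chord on F.
A dominant resolves down a perfect fifth: F → Bb. In D minor, Bb is scale degree 6, i.e. VI.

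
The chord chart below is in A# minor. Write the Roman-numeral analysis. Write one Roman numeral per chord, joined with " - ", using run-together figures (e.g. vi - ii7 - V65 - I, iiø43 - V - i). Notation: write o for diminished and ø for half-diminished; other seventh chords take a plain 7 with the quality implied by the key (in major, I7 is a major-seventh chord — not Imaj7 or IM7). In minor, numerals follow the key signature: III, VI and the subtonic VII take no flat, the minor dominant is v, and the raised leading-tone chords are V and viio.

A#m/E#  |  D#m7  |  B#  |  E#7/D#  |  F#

A#m/E#: minor triad on A# = scale degree 1 → i64.
D#m7: root D# is the subdominant; minor seventh chord there is iv7.
B#: a major triad on B#, the applied dominant of V → V/V.
E#7/D#: dominant seventh chord on E# = scale degree 5 → V42.
F#: root F# is the submediant; major triad there is VI.

i64 - iv7 - V/V - V42 - VI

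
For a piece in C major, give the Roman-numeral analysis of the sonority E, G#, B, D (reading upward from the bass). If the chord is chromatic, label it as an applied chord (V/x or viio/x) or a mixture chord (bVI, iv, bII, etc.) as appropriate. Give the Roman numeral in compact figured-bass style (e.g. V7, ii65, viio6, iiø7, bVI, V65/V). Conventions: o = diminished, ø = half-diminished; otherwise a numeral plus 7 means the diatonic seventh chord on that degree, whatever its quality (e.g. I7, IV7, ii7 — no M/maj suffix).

V7/vi

The pitches E-G#-B-D form a dominant seventh chord rooted on E.
E is not a diatonic chord root with this quality in C major, but it lies a perfect fifth above A (vi), so the chord functions as an applied dominant of vi.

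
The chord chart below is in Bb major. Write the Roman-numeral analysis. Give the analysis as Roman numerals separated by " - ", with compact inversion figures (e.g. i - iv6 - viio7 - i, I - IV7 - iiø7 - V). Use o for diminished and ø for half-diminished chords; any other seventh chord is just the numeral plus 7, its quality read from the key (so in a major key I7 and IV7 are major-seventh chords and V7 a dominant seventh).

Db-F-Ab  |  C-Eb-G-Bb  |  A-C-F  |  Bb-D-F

bIII - ii7 - V6 - I

Db-F-Ab: major triad on Db — chromatic; bIII (borrowed from the parallel minor).
C-Eb-G-Bb: root C is the supertonic; minor seventh chord there is ii7.
A-C-F has root F, degree 5 in Bb major, so V6.
Bb-D-F has root Bb, degree 1 in Bb major, so I.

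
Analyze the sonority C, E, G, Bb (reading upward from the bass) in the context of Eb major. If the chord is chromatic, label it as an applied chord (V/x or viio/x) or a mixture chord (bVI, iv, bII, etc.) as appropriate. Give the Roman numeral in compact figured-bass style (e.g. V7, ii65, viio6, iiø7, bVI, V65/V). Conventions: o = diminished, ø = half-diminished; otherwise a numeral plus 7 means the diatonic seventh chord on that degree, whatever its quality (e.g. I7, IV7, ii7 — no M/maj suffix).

V7/ii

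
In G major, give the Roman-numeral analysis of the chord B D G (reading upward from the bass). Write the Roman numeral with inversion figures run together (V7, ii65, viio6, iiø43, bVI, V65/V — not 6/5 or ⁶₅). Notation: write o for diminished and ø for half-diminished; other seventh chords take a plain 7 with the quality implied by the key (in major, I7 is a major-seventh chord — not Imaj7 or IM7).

Stacked in thirds the chord is G-B-D: a major triad on G.
G is scale degree 1 in G major, and a major triad on that degree is written I.
With B in the bass the chord is in first inversion, so the figured bass is 6.

I6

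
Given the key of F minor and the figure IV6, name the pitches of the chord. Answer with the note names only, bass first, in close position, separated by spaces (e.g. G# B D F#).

D F Bb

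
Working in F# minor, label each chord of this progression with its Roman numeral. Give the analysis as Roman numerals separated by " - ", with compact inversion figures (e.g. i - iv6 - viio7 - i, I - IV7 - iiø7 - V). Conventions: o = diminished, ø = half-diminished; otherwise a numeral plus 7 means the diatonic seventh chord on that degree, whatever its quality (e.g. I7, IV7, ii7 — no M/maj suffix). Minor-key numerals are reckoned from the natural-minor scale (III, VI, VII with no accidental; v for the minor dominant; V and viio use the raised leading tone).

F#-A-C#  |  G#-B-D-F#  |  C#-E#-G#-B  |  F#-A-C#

i - iiø7 - V7 - i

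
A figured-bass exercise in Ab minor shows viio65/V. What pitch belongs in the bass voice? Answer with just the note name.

F

The applied chord viio65/V is rooted on D: D-F-Ab-Cb.
The figure 65 means first inversion — the third is in the bass.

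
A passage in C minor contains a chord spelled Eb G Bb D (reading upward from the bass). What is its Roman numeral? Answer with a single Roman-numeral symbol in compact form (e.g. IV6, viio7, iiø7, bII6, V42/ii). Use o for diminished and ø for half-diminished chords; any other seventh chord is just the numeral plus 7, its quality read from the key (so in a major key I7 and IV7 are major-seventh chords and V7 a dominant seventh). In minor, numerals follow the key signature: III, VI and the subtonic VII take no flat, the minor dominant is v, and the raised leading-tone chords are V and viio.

III7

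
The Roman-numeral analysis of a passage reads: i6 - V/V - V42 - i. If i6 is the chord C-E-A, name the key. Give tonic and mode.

The chord Am/C is a minor triad rooted on A; its label is i6.
If A is scale degree 1 and the mode makes that degree carry a minor triad, the tonic is A and the mode is minor.

A minor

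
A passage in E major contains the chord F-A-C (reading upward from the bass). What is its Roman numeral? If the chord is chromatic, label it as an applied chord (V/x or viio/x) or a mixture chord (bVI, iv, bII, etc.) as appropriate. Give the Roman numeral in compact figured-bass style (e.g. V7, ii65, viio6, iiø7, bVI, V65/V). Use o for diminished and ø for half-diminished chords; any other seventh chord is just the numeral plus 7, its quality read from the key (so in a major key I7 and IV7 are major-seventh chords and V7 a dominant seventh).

The pitches F-A-C form a major triad rooted on F.
F is the lowered second degree of E major (diatonic 2 would be F#). This is the Neapolitan chord — a major triad on the lowered second degree.

bII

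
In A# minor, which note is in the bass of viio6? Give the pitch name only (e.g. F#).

viio in A# minor has root G##; the chord is G##-B#-D#.
The figure 6 means first inversion — the third is in the bass.

B#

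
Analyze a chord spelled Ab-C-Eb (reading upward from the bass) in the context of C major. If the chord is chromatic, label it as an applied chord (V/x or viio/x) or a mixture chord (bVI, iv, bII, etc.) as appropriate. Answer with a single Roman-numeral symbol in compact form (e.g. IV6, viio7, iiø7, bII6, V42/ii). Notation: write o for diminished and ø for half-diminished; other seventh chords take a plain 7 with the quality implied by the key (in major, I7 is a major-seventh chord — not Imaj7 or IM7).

Stacked in thirds the chord is Ab-C-Eb: a major triad on Ab.
Ab is the lowered sixth degree of C major (diatonic 6 would be A). This is a major triad on the lowered sixth degree, borrowed from the parallel minor.

bVI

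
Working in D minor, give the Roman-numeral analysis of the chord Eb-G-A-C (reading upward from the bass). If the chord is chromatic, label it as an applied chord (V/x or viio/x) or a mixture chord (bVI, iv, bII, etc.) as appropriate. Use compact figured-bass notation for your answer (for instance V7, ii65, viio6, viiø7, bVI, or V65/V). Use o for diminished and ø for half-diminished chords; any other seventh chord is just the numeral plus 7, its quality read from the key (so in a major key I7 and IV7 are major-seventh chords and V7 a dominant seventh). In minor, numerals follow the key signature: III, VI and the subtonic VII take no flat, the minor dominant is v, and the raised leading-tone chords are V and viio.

The pitches A-C-Eb-G form a half-diminished seventh chord rooted on A.
A sits a half step below Bb (VI in D minor); a diminished chord there is the applied leading-tone chord of VI.
With Eb in the bass the chord is in second inversion, so the figured bass is 43.

viiø43/VI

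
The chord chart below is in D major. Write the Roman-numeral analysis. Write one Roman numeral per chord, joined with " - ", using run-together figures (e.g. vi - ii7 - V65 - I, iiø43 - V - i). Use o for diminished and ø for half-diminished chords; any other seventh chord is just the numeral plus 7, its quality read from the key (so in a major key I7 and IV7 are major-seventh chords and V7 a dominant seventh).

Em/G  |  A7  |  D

ii6 - V7 - I

Em/G has root E, degree 2 in D major, so ii6.
A7 has root A, degree 5 in D major, so V7.
D: major triad on D = scale degree 1 → I.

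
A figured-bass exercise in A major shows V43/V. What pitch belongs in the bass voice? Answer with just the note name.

F#

The applied chord V43/V is rooted on B: B-D#-F#-A.
The figure 43 means second inversion — the fifth is in the bass.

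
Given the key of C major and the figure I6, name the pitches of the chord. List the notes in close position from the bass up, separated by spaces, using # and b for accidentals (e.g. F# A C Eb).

E G C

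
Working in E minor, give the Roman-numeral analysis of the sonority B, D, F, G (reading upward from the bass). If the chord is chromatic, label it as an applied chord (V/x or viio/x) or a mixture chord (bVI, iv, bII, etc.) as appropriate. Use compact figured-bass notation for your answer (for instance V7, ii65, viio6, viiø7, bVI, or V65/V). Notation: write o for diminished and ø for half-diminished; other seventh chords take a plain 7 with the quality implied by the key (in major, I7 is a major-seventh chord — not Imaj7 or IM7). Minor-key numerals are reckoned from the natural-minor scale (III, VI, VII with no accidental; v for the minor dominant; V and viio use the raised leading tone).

The pitches G-B-D-F form a dominant seventh chord rooted on G.
G is not a diatonic chord root with this quality in E minor, but it lies a perfect fifth above C (VI), so the chord functions as an applied dominant of VI.
With B in the bass the chord is in first inversion, so the figured bass is 65.

V65/VI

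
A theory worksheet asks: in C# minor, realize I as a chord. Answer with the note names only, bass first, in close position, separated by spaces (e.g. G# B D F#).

C# E# G#

Scale degree 1 in C# minor is C#; here the chord built on it is altered to a major triad. I is the major tonic (Picardy third), borrowed from the parallel major.
So the chord is C#-E#-G#.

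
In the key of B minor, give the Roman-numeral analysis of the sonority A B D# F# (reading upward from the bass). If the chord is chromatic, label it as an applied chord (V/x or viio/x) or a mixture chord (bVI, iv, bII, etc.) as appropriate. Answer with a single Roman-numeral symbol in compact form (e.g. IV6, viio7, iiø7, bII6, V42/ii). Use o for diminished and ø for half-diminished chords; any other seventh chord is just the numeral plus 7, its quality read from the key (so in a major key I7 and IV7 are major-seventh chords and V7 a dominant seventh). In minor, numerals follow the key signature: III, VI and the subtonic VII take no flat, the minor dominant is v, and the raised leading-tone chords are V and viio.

The pitches B-D#-F#-A form a dominant seventh chord rooted on B.
B is not a diatonic chord root with this quality in B minor, but it lies a perfect fifth above E (iv), so the chord functions as an applied dominant of iv.
With A in the bass the chord is in third inversion, so the figured bass is 42.

V42/iv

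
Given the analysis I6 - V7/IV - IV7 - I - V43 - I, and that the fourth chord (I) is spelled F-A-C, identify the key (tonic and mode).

The chord F is a major triad rooted on F; its label is I.
If F is scale degree 1 and the mode makes that degree carry a major triad, the tonic is F and the mode is major.

F major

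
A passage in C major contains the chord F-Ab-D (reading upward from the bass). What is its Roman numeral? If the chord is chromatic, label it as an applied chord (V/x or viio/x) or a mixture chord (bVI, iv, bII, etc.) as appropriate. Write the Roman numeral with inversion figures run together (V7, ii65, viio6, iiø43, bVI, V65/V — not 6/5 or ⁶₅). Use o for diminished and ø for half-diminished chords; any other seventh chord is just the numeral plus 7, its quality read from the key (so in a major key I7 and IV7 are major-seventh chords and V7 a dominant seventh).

Stacked in thirds the chord is D-F-Ab: a diminished triad on D.
D is the second degree of C major. This is the diminished supertonic triad, borrowed from the parallel minor.
With F in the bass the chord is in first inversion, so the figured bass is 6.

iio6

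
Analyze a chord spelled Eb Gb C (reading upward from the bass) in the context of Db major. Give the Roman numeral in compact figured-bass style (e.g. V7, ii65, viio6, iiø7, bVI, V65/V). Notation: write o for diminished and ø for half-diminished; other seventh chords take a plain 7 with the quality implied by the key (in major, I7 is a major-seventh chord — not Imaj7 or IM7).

viio6

Stacked in thirds the chord is C-Eb-Gb: a diminished triad on C.
In Db major, C is the leading tone; the diatonic diminished triad there is viio.
With Eb in the bass the chord is in first inversion, so the figured bass is 6.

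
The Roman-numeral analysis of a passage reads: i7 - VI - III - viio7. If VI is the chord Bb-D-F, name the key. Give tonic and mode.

D minor

The anchor chord is a major triad on Bb, labeled VI.
Counting down 5 scale steps from Bb places the tonic on D; a major triad on degree 6 is diatonic only in minor.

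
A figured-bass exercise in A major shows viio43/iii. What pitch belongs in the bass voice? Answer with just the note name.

The applied chord viio43/iii is rooted on B#: B#-D#-F#-A.
The figure 43 means second inversion — the fifth is in the bass.

F#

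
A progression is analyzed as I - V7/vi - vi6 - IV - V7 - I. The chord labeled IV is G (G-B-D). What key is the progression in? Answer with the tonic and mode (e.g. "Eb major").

IV is given as G-B-D — a major triad with root G.
If G is scale degree 4 and the mode makes that degree carry a major triad, the tonic is D and the mode is major.

D major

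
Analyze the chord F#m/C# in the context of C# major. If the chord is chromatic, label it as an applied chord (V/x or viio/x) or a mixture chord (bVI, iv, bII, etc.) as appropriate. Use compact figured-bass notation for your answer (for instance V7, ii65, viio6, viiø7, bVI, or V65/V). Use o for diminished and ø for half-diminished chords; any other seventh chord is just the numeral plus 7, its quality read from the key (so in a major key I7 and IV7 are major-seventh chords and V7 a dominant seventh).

iv64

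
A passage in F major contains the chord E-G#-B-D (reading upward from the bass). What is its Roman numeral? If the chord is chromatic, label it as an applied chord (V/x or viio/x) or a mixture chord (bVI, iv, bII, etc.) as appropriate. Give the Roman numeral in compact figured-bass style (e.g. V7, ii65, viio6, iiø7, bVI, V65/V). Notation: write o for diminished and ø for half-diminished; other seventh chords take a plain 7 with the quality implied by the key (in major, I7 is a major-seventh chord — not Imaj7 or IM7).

V7/iii

Stacked in thirds the chord is E-G#-B-D: a dominant seventh chord on E.
E is not a diatonic chord root with this quality in F major, but it lies a perfect fifth above A (iii), so the chord functions as an applied dominant of iii.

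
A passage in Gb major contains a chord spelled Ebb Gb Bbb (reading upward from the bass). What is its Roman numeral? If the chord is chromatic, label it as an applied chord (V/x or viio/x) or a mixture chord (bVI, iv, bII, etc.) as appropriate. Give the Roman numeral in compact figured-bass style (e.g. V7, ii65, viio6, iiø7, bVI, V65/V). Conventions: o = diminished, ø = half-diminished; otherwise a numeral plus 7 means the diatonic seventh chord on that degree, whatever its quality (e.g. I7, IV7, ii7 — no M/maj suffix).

The pitches Ebb-Gb-Bbb form a major triad rooted on Ebb.
Ebb is the lowered sixth degree of Gb major (diatonic 6 would be Eb). This is a major triad on the lowered sixth degree, borrowed from the parallel minor.

bVI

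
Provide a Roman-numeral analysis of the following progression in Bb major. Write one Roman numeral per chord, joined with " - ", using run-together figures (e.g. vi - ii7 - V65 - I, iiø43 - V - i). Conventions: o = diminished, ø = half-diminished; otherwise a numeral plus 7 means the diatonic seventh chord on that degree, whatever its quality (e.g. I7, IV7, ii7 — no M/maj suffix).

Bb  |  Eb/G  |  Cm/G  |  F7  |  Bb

I - IV6 - ii64 - V7 - I

Bb: root Bb is the tonic; major triad there is I.
Eb/G: root Eb is the subdominant; major triad there is IV6.
Cm/G: root C is the supertonic; minor triad there is ii64.
F7: root F is the dominant; dominant seventh chord there is V7.
Bb: major triad on Bb = scale degree 1 → I.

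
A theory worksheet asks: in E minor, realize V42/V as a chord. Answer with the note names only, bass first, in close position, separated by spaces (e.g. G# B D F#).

The slash means an applied dominant: we want the dominant of V. In E minor, V is B major, and its dominant is built on F#.
Building a dominant seventh chord on F# gives F#-A#-C#-E.
With the 42 figure the chord is in third inversion; from the bass E upward in close position it reads E-F#-A#-C#.

E F# A# C#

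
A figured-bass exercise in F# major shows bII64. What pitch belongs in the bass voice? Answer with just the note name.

bII in F# major has root G; the chord is G-B-D.
The figure 64 means second inversion — the fifth is in the bass.

D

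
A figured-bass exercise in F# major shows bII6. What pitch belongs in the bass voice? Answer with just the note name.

B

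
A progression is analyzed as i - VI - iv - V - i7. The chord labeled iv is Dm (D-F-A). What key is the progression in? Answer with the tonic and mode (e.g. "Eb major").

A minor

iv is given as D-F-A — a minor triad with root D.
If D is scale degree 4 and the mode makes that degree carry a minor triad, the tonic is A and the mode is minor.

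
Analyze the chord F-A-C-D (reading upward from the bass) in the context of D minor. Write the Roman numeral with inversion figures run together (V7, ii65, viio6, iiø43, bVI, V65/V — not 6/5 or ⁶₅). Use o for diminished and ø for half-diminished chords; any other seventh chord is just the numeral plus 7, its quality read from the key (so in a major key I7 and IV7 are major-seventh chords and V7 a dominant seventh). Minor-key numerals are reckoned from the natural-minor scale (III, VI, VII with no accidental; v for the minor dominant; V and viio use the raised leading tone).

i65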